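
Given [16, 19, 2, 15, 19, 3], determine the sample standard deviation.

7.7889

Step 1: Compute the mean: 12.3333
Step 2: Sum of squared deviations from the mean: 303.3333
Step 3: Sample variance = 303.3333 / 5 = 60.6667
Step 4: Standard deviation = sqrt(60.6667) = 7.7889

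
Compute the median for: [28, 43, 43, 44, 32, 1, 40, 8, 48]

40

Step 1: Sort the data in ascending order: [1, 8, 28, 32, 40, 43, 43, 44, 48]
Step 2: The number of values is n = 9.
Step 3: Since n is odd, the median is the middle value at position 5: 40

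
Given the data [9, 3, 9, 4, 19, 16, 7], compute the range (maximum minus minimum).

16

Step 1: Identify the maximum value: max = 19
Step 2: Identify the minimum value: min = 3
Step 3: Range = max - min = 19 - 3 = 16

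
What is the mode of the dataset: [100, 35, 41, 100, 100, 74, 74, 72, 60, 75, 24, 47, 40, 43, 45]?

100

Step 1: Count the frequency of each value:
  24: appears 1 time(s)
  35: appears 1 time(s)
  40: appears 1 time(s)
  41: appears 1 time(s)
  43: appears 1 time(s)
  45: appears 1 time(s)
  47: appears 1 time(s)
  60: appears 1 time(s)
  72: appears 1 time(s)
  74: appears 2 time(s)
  75: appears 1 time(s)
  100: appears 3 time(s)
Step 2: The value 100 appears most frequently (3 times).
Step 3: Mode = 100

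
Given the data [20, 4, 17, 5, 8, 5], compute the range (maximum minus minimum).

16

Step 1: Identify the maximum value: max = 20
Step 2: Identify the minimum value: min = 4
Step 3: Range = max - min = 20 - 4 = 16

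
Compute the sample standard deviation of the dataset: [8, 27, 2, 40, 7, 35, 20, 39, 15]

14.4837

Step 1: Compute the mean: 21.4444
Step 2: Sum of squared deviations from the mean: 1678.2222
Step 3: Sample variance = 1678.2222 / 8 = 209.7778
Step 4: Standard deviation = sqrt(209.7778) = 14.4837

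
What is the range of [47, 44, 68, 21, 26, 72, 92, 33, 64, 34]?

71

Step 1: Identify the maximum value: max = 92
Step 2: Identify the minimum value: min = 21
Step 3: Range = max - min = 92 - 21 = 71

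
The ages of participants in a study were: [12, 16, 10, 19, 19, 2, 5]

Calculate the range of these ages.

17

Step 1: Identify the maximum value: max = 19
Step 2: Identify the minimum value: min = 2
Step 3: Range = max - min = 19 - 2 = 17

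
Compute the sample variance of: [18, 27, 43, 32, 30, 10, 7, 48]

214.4107

Step 1: Compute the mean: (18 + 27 + 43 + 32 + 30 + 10 + 7 + 48) / 8 = 26.875
Step 2: Compute squared deviations from the mean:
  (18 - 26.875)^2 = 78.7656
  (27 - 26.875)^2 = 0.0156
  (43 - 26.875)^2 = 260.0156
  (32 - 26.875)^2 = 26.2656
  (30 - 26.875)^2 = 9.7656
  (10 - 26.875)^2 = 284.7656
  (7 - 26.875)^2 = 395.0156
  (48 - 26.875)^2 = 446.2656
Step 3: Sum of squared deviations = 1500.875
Step 4: Sample variance = 1500.875 / 7 = 214.4107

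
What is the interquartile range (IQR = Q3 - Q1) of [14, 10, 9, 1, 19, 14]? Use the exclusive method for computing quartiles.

8.25

Step 1: Sort the data: [1, 9, 10, 14, 14, 19]
Step 2: n = 6
Step 3: Using the exclusive quartile method:
  Q1 = 7
  Q2 (median) = 12
  Q3 = 15.25
  IQR = Q3 - Q1 = 15.25 - 7 = 8.25
Step 4: IQR = 8.25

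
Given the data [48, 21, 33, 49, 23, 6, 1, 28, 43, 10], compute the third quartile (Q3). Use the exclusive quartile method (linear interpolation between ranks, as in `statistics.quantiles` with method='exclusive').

44.25

Step 1: Sort the data: [1, 6, 10, 21, 23, 28, 33, 43, 48, 49]
Step 2: n = 10
Step 3: Using the exclusive quartile method:
  Q1 = 9
  Q2 (median) = 25.5
  Q3 = 44.25
  IQR = Q3 - Q1 = 44.25 - 9 = 35.25
Step 4: Q3 = 44.25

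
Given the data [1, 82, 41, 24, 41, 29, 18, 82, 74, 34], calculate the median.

37.5

Step 1: Sort the data in ascending order: [1, 18, 24, 29, 34, 41, 41, 74, 82, 82]
Step 2: The number of values is n = 10.
Step 3: Since n is even, the median is the average of positions 5 and 6:
  Median = (34 + 41) / 2 = 37.5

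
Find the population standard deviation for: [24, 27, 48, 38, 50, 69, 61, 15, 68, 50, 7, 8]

21.3663

Step 1: Compute the mean: 38.75
Step 2: Sum of squared deviations from the mean: 5478.25
Step 3: Population variance = 5478.25 / 12 = 456.5208
Step 4: Standard deviation = sqrt(456.5208) = 21.3663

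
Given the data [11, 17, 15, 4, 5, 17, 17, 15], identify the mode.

17

Step 1: Count the frequency of each value:
  4: appears 1 time(s)
  5: appears 1 time(s)
  11: appears 1 time(s)
  15: appears 2 time(s)
  17: appears 3 time(s)
Step 2: The value 17 appears most frequently (3 times).
Step 3: Mode = 17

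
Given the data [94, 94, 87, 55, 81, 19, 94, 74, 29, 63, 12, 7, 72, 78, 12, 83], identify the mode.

94

Step 1: Count the frequency of each value:
  7: appears 1 time(s)
  12: appears 2 time(s)
  19: appears 1 time(s)
  29: appears 1 time(s)
  55: appears 1 time(s)
  63: appears 1 time(s)
  72: appears 1 time(s)
  74: appears 1 time(s)
  78: appears 1 time(s)
  81: appears 1 time(s)
  83: appears 1 time(s)
  87: appears 1 time(s)
  94: appears 3 time(s)
Step 2: The value 94 appears most frequently (3 times).
Step 3: Mode = 94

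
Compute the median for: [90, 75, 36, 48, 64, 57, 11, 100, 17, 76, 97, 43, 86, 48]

60.5

Step 1: Sort the data in ascending order: [11, 17, 36, 43, 48, 48, 57, 64, 75, 76, 86, 90, 97, 100]
Step 2: The number of values is n = 14.
Step 3: Since n is even, the median is the average of positions 7 and 8:
  Median = (57 + 64) / 2 = 60.5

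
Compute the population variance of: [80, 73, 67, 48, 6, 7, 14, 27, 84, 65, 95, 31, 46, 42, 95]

876.2667

Step 1: Compute the mean: (80 + 73 + 67 + 48 + 6 + 7 + 14 + 27 + 84 + 65 + 95 + 31 + 46 + 42 + 95) / 15 = 52
Step 2: Compute squared deviations from the mean:
  (80 - 52)^2 = 784
  (73 - 52)^2 = 441
  (67 - 52)^2 = 225
  (48 - 52)^2 = 16
  (6 - 52)^2 = 2116
  (7 - 52)^2 = 2025
  (14 - 52)^2 = 1444
  (27 - 52)^2 = 625
  (84 - 52)^2 = 1024
  (65 - 52)^2 = 169
  (95 - 52)^2 = 1849
  (31 - 52)^2 = 441
  (46 - 52)^2 = 36
  (42 - 52)^2 = 100
  (95 - 52)^2 = 1849
Step 3: Sum of squared deviations = 13144
Step 4: Population variance = 13144 / 15 = 876.2667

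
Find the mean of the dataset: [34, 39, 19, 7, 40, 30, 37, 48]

31.75

Step 1: Sum all values: 34 + 39 + 19 + 7 + 40 + 30 + 37 + 48 = 254
Step 2: Count the number of values: n = 8
Step 3: Mean = sum / n = 254 / 8 = 31.75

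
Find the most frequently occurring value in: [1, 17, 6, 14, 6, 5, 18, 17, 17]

17

Step 1: Count the frequency of each value:
  1: appears 1 time(s)
  5: appears 1 time(s)
  6: appears 2 time(s)
  14: appears 1 time(s)
  17: appears 3 time(s)
  18: appears 1 time(s)
Step 2: The value 17 appears most frequently (3 times).
Step 3: Mode = 17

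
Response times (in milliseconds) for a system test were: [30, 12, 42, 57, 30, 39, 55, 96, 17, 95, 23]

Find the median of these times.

39

Step 1: Sort the data in ascending order: [12, 17, 23, 30, 30, 39, 42, 55, 57, 95, 96]
Step 2: The number of values is n = 11.
Step 3: Since n is odd, the median is the middle value at position 6: 39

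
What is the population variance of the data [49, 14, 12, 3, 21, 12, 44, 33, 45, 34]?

241.21

Step 1: Compute the mean: (49 + 14 + 12 + 3 + 21 + 12 + 44 + 33 + 45 + 34) / 10 = 26.7
Step 2: Compute squared deviations from the mean:
  (49 - 26.7)^2 = 497.29
  (14 - 26.7)^2 = 161.29
  (12 - 26.7)^2 = 216.09
  (3 - 26.7)^2 = 561.69
  (21 - 26.7)^2 = 32.49
  (12 - 26.7)^2 = 216.09
  (44 - 26.7)^2 = 299.29
  (33 - 26.7)^2 = 39.69
  (45 - 26.7)^2 = 334.89
  (34 - 26.7)^2 = 53.29
Step 3: Sum of squared deviations = 2412.1
Step 4: Population variance = 2412.1 / 10 = 241.21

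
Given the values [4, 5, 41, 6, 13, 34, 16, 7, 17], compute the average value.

15.8889

Step 1: Sum all values: 4 + 5 + 41 + 6 + 13 + 34 + 16 + 7 + 17 = 143
Step 2: Count the number of values: n = 9
Step 3: Mean = sum / n = 143 / 9 = 15.8889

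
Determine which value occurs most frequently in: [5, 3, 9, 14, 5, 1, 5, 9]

5

Step 1: Count the frequency of each value:
  1: appears 1 time(s)
  3: appears 1 time(s)
  5: appears 3 time(s)
  9: appears 2 time(s)
  14: appears 1 time(s)
Step 2: The value 5 appears most frequently (3 times).
Step 3: Mode = 5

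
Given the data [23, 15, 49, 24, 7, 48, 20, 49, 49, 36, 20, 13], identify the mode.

49

Step 1: Count the frequency of each value:
  7: appears 1 time(s)
  13: appears 1 time(s)
  15: appears 1 time(s)
  20: appears 2 time(s)
  23: appears 1 time(s)
  24: appears 1 time(s)
  36: appears 1 time(s)
  48: appears 1 time(s)
  49: appears 3 time(s)
Step 2: The value 49 appears most frequently (3 times).
Step 3: Mode = 49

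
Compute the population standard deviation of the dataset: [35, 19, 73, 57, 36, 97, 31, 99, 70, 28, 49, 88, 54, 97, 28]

27.2612

Step 1: Compute the mean: 57.4
Step 2: Sum of squared deviations from the mean: 11147.6
Step 3: Population variance = 11147.6 / 15 = 743.1733
Step 4: Standard deviation = sqrt(743.1733) = 27.2612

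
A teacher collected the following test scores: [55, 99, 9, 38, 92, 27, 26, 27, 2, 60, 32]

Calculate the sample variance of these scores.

975.0727

Step 1: Compute the mean: (55 + 99 + 9 + 38 + 92 + 27 + 26 + 27 + 2 + 60 + 32) / 11 = 42.4545
Step 2: Compute squared deviations from the mean:
  (55 - 42.4545)^2 = 157.3884
  (99 - 42.4545)^2 = 3197.3884
  (9 - 42.4545)^2 = 1119.2066
  (38 - 42.4545)^2 = 19.843
  (92 - 42.4545)^2 = 2454.7521
  (27 - 42.4545)^2 = 238.843
  (26 - 42.4545)^2 = 270.7521
  (27 - 42.4545)^2 = 238.843
  (2 - 42.4545)^2 = 1636.5702
  (60 - 42.4545)^2 = 307.843
  (32 - 42.4545)^2 = 109.2975
Step 3: Sum of squared deviations = 9750.7273
Step 4: Sample variance = 9750.7273 / 10 = 975.0727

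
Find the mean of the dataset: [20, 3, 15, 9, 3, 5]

9.1667

Step 1: Sum all values: 20 + 3 + 15 + 9 + 3 + 5 = 55
Step 2: Count the number of values: n = 6
Step 3: Mean = sum / n = 55 / 6 = 9.1667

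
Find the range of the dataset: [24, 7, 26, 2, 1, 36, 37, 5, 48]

47

Step 1: Identify the maximum value: max = 48
Step 2: Identify the minimum value: min = 1
Step 3: Range = max - min = 48 - 1 = 47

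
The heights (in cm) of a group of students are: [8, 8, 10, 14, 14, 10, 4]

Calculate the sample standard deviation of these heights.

3.5456

Step 1: Compute the mean: 9.7143
Step 2: Sum of squared deviations from the mean: 75.4286
Step 3: Sample variance = 75.4286 / 6 = 12.5714
Step 4: Standard deviation = sqrt(12.5714) = 3.5456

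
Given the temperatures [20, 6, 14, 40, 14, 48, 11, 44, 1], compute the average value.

22

Step 1: Sum all values: 20 + 6 + 14 + 40 + 14 + 48 + 11 + 44 + 1 = 198
Step 2: Count the number of values: n = 9
Step 3: Mean = sum / n = 198 / 9 = 22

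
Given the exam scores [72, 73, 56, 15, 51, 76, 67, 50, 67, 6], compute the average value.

53.3

Step 1: Sum all values: 72 + 73 + 56 + 15 + 51 + 76 + 67 + 50 + 67 + 6 = 533
Step 2: Count the number of values: n = 10
Step 3: Mean = sum / n = 533 / 10 = 53.3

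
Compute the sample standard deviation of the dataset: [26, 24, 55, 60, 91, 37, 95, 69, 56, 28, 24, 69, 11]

26.9089

Step 1: Compute the mean: 49.6154
Step 2: Sum of squared deviations from the mean: 8689.0769
Step 3: Sample variance = 8689.0769 / 12 = 724.0897
Step 4: Standard deviation = sqrt(724.0897) = 26.9089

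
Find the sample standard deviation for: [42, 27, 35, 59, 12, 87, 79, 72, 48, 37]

24.0592

Step 1: Compute the mean: 49.8
Step 2: Sum of squared deviations from the mean: 5209.6
Step 3: Sample variance = 5209.6 / 9 = 578.8444
Step 4: Standard deviation = sqrt(578.8444) = 24.0592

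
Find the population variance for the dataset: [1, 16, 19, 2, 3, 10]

49.5833

Step 1: Compute the mean: (1 + 16 + 19 + 2 + 3 + 10) / 6 = 8.5
Step 2: Compute squared deviations from the mean:
  (1 - 8.5)^2 = 56.25
  (16 - 8.5)^2 = 56.25
  (19 - 8.5)^2 = 110.25
  (2 - 8.5)^2 = 42.25
  (3 - 8.5)^2 = 30.25
  (10 - 8.5)^2 = 2.25
Step 3: Sum of squared deviations = 297.5
Step 4: Population variance = 297.5 / 6 = 49.5833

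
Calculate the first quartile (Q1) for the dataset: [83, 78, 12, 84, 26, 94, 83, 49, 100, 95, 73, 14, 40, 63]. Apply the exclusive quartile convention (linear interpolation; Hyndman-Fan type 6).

36.5

Step 1: Sort the data: [12, 14, 26, 40, 49, 63, 73, 78, 83, 83, 84, 94, 95, 100]
Step 2: n = 14
Step 3: Using the exclusive quartile method:
  Q1 = 36.5
  Q2 (median) = 75.5
  Q3 = 86.5
  IQR = Q3 - Q1 = 86.5 - 36.5 = 50
Step 4: Q1 = 36.5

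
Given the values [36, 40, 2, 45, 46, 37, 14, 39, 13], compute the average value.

30.2222

Step 1: Sum all values: 36 + 40 + 2 + 45 + 46 + 37 + 14 + 39 + 13 = 272
Step 2: Count the number of values: n = 9
Step 3: Mean = sum / n = 272 / 9 = 30.2222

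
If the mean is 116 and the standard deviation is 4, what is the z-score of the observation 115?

-0.25

Step 1: Recall the z-score formula: z = (x - mu) / sigma
Step 2: Substitute values: z = (115 - 116) / 4
Step 3: z = -1 / 4 = -0.25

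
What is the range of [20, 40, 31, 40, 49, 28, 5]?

44

Step 1: Identify the maximum value: max = 49
Step 2: Identify the minimum value: min = 5
Step 3: Range = max - min = 49 - 5 = 44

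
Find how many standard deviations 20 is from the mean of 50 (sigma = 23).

-1.3043

Step 1: Recall the z-score formula: z = (x - mu) / sigma
Step 2: Substitute values: z = (20 - 50) / 23
Step 3: z = -30 / 23 = -1.3043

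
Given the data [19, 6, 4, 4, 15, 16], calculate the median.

10.5

Step 1: Sort the data in ascending order: [4, 4, 6, 15, 16, 19]
Step 2: The number of values is n = 6.
Step 3: Since n is even, the median is the average of positions 3 and 4:
  Median = (6 + 15) / 2 = 10.5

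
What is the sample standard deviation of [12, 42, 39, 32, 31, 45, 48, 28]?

11.5627

Step 1: Compute the mean: 34.625
Step 2: Sum of squared deviations from the mean: 935.875
Step 3: Sample variance = 935.875 / 7 = 133.6964
Step 4: Standard deviation = sqrt(133.6964) = 11.5627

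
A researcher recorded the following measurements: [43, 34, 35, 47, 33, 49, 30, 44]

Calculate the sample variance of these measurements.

51.6964

Step 1: Compute the mean: (43 + 34 + 35 + 47 + 33 + 49 + 30 + 44) / 8 = 39.375
Step 2: Compute squared deviations from the mean:
  (43 - 39.375)^2 = 13.1406
  (34 - 39.375)^2 = 28.8906
  (35 - 39.375)^2 = 19.1406
  (47 - 39.375)^2 = 58.1406
  (33 - 39.375)^2 = 40.6406
  (49 - 39.375)^2 = 92.6406
  (30 - 39.375)^2 = 87.8906
  (44 - 39.375)^2 = 21.3906
Step 3: Sum of squared deviations = 361.875
Step 4: Sample variance = 361.875 / 7 = 51.6964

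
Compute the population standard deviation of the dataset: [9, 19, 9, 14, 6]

4.5869

Step 1: Compute the mean: 11.4
Step 2: Sum of squared deviations from the mean: 105.2
Step 3: Population variance = 105.2 / 5 = 21.04
Step 4: Standard deviation = sqrt(21.04) = 4.5869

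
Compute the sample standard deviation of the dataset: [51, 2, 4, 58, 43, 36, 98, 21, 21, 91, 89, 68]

33.3235

Step 1: Compute the mean: 48.5
Step 2: Sum of squared deviations from the mean: 12215
Step 3: Sample variance = 12215 / 11 = 1110.4545
Step 4: Standard deviation = sqrt(1110.4545) = 33.3235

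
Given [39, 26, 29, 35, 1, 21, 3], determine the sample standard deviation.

14.8661

Step 1: Compute the mean: 22
Step 2: Sum of squared deviations from the mean: 1326
Step 3: Sample variance = 1326 / 6 = 221
Step 4: Standard deviation = sqrt(221) = 14.8661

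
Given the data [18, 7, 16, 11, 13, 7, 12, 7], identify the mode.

7

Step 1: Count the frequency of each value:
  7: appears 3 time(s)
  11: appears 1 time(s)
  12: appears 1 time(s)
  13: appears 1 time(s)
  16: appears 1 time(s)
  18: appears 1 time(s)
Step 2: The value 7 appears most frequently (3 times).
Step 3: Mode = 7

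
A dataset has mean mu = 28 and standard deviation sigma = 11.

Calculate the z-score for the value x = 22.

-0.5455

Step 1: Recall the z-score formula: z = (x - mu) / sigma
Step 2: Substitute values: z = (22 - 28) / 11
Step 3: z = -6 / 11 = -0.5455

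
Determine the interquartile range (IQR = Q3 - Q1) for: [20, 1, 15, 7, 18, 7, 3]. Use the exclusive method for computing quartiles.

15

Step 1: Sort the data: [1, 3, 7, 7, 15, 18, 20]
Step 2: n = 7
Step 3: Using the exclusive quartile method:
  Q1 = 3
  Q2 (median) = 7
  Q3 = 18
  IQR = Q3 - Q1 = 18 - 3 = 15
Step 4: IQR = 15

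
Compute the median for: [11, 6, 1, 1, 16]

6

Step 1: Sort the data in ascending order: [1, 1, 6, 11, 16]
Step 2: The number of values is n = 5.
Step 3: Since n is odd, the median is the middle value at position 3: 6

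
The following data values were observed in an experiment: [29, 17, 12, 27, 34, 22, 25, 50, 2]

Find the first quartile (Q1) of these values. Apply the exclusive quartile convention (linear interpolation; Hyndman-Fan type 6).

14.5

Step 1: Sort the data: [2, 12, 17, 22, 25, 27, 29, 34, 50]
Step 2: n = 9
Step 3: Using the exclusive quartile method:
  Q1 = 14.5
  Q2 (median) = 25
  Q3 = 31.5
  IQR = Q3 - Q1 = 31.5 - 14.5 = 17
Step 4: Q1 = 14.5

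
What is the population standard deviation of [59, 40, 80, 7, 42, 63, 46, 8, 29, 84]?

25.2262

Step 1: Compute the mean: 45.8
Step 2: Sum of squared deviations from the mean: 6363.6
Step 3: Population variance = 6363.6 / 10 = 636.36
Step 4: Standard deviation = sqrt(636.36) = 25.2262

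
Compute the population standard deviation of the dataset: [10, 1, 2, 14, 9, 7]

4.5246

Step 1: Compute the mean: 7.1667
Step 2: Sum of squared deviations from the mean: 122.8333
Step 3: Population variance = 122.8333 / 6 = 20.4722
Step 4: Standard deviation = sqrt(20.4722) = 4.5246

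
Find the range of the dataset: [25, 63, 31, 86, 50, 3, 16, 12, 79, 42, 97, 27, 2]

95

Step 1: Identify the maximum value: max = 97
Step 2: Identify the minimum value: min = 2
Step 3: Range = max - min = 97 - 2 = 95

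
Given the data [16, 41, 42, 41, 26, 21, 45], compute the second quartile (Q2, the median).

41

Step 1: Sort the data: [16, 21, 26, 41, 41, 42, 45]
Step 2: n = 7
Step 3: Q2 is the median. Since n is odd, it is the middle value at position 4: 41
Step 4: Q2 = 41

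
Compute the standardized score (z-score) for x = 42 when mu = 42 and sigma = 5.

0

Step 1: Recall the z-score formula: z = (x - mu) / sigma
Step 2: Substitute values: z = (42 - 42) / 5
Step 3: z = 0 / 5 = 0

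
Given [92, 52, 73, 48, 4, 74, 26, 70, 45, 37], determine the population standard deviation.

24.7364

Step 1: Compute the mean: 52.1
Step 2: Sum of squared deviations from the mean: 6118.9
Step 3: Population variance = 6118.9 / 10 = 611.89
Step 4: Standard deviation = sqrt(611.89) = 24.7364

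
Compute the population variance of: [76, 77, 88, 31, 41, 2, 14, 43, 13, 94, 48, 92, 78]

971.3136

Step 1: Compute the mean: (76 + 77 + 88 + 31 + 41 + 2 + 14 + 43 + 13 + 94 + 48 + 92 + 78) / 13 = 53.6154
Step 2: Compute squared deviations from the mean:
  (76 - 53.6154)^2 = 501.071
  (77 - 53.6154)^2 = 546.8402
  (88 - 53.6154)^2 = 1182.3018
  (31 - 53.6154)^2 = 511.4556
  (41 - 53.6154)^2 = 159.1479
  (2 - 53.6154)^2 = 2664.1479
  (14 - 53.6154)^2 = 1569.3787
  (43 - 53.6154)^2 = 112.6864
  (13 - 53.6154)^2 = 1649.6095
  (94 - 53.6154)^2 = 1630.9172
  (48 - 53.6154)^2 = 31.5325
  (92 - 53.6154)^2 = 1473.3787
  (78 - 53.6154)^2 = 594.6095
Step 3: Sum of squared deviations = 12627.0769
Step 4: Population variance = 12627.0769 / 13 = 971.3136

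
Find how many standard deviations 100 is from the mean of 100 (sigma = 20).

0

Step 1: Recall the z-score formula: z = (x - mu) / sigma
Step 2: Substitute values: z = (100 - 100) / 20
Step 3: z = 0 / 20 = 0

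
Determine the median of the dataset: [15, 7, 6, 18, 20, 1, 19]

15

Step 1: Sort the data in ascending order: [1, 6, 7, 15, 18, 19, 20]
Step 2: The number of values is n = 7.
Step 3: Since n is odd, the median is the middle value at position 4: 15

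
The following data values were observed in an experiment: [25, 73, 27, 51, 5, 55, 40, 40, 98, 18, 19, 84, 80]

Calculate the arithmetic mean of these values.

47.3077

Step 1: Sum all values: 25 + 73 + 27 + 51 + 5 + 55 + 40 + 40 + 98 + 18 + 19 + 84 + 80 = 615
Step 2: Count the number of values: n = 13
Step 3: Mean = sum / n = 615 / 13 = 47.3077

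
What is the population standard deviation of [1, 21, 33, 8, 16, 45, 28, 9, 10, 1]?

13.7244

Step 1: Compute the mean: 17.2
Step 2: Sum of squared deviations from the mean: 1883.6
Step 3: Population variance = 1883.6 / 10 = 188.36
Step 4: Standard deviation = sqrt(188.36) = 13.7244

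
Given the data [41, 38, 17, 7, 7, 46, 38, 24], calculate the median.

31

Step 1: Sort the data in ascending order: [7, 7, 17, 24, 38, 38, 41, 46]
Step 2: The number of values is n = 8.
Step 3: Since n is even, the median is the average of positions 4 and 5:
  Median = (24 + 38) / 2 = 31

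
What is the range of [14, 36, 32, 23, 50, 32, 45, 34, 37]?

36

Step 1: Identify the maximum value: max = 50
Step 2: Identify the minimum value: min = 14
Step 3: Range = max - min = 50 - 14 = 36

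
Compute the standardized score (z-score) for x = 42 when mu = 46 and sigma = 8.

-0.5

Step 1: Recall the z-score formula: z = (x - mu) / sigma
Step 2: Substitute values: z = (42 - 46) / 8
Step 3: z = -4 / 8 = -0.5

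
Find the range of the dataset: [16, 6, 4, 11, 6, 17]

13

Step 1: Identify the maximum value: max = 17
Step 2: Identify the minimum value: min = 4
Step 3: Range = max - min = 17 - 4 = 13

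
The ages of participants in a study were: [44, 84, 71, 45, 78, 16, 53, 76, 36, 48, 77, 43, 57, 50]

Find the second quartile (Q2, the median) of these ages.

51.5

Step 1: Sort the data: [16, 36, 43, 44, 45, 48, 50, 53, 57, 71, 76, 77, 78, 84]
Step 2: n = 14
Step 3: Q2 is the median. Since n is even, it is the average of the values at positions 7 and 8:
  Q2 = (50 + 53) / 2 = 51.5
Step 4: Q2 = 51.5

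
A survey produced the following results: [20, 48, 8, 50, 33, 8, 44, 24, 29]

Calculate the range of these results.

42

Step 1: Identify the maximum value: max = 50
Step 2: Identify the minimum value: min = 8
Step 3: Range = max - min = 50 - 8 = 42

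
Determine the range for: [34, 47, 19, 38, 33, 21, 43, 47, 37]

28

Step 1: Identify the maximum value: max = 47
Step 2: Identify the minimum value: min = 19
Step 3: Range = max - min = 47 - 19 = 28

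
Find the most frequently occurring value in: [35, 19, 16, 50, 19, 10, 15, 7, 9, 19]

19

Step 1: Count the frequency of each value:
  7: appears 1 time(s)
  9: appears 1 time(s)
  10: appears 1 time(s)
  15: appears 1 time(s)
  16: appears 1 time(s)
  19: appears 3 time(s)
  35: appears 1 time(s)
  50: appears 1 time(s)
Step 2: The value 19 appears most frequently (3 times).
Step 3: Mode = 19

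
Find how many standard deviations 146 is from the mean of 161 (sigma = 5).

-3

Step 1: Recall the z-score formula: z = (x - mu) / sigma
Step 2: Substitute values: z = (146 - 161) / 5
Step 3: z = -15 / 5 = -3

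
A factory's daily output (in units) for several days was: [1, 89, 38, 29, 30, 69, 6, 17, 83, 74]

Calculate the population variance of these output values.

954.84

Step 1: Compute the mean: (1 + 89 + 38 + 29 + 30 + 69 + 6 + 17 + 83 + 74) / 10 = 43.6
Step 2: Compute squared deviations from the mean:
  (1 - 43.6)^2 = 1814.76
  (89 - 43.6)^2 = 2061.16
  (38 - 43.6)^2 = 31.36
  (29 - 43.6)^2 = 213.16
  (30 - 43.6)^2 = 184.96
  (69 - 43.6)^2 = 645.16
  (6 - 43.6)^2 = 1413.76
  (17 - 43.6)^2 = 707.56
  (83 - 43.6)^2 = 1552.36
  (74 - 43.6)^2 = 924.16
Step 3: Sum of squared deviations = 9548.4
Step 4: Population variance = 9548.4 / 10 = 954.84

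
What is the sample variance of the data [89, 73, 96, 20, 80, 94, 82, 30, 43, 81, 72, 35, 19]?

828.0897

Step 1: Compute the mean: (89 + 73 + 96 + 20 + 80 + 94 + 82 + 30 + 43 + 81 + 72 + 35 + 19) / 13 = 62.6154
Step 2: Compute squared deviations from the mean:
  (89 - 62.6154)^2 = 696.1479
  (73 - 62.6154)^2 = 107.8402
  (96 - 62.6154)^2 = 1114.5325
  (20 - 62.6154)^2 = 1816.071
  (80 - 62.6154)^2 = 302.2249
  (94 - 62.6154)^2 = 984.9941
  (82 - 62.6154)^2 = 375.7633
  (30 - 62.6154)^2 = 1063.7633
  (43 - 62.6154)^2 = 384.7633
  (81 - 62.6154)^2 = 337.9941
  (72 - 62.6154)^2 = 88.071
  (35 - 62.6154)^2 = 762.6095
  (19 - 62.6154)^2 = 1902.3018
Step 3: Sum of squared deviations = 9937.0769
Step 4: Sample variance = 9937.0769 / 12 = 828.0897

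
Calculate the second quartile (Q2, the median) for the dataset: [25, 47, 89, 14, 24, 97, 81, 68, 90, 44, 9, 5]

45.5

Step 1: Sort the data: [5, 9, 14, 24, 25, 44, 47, 68, 81, 89, 90, 97]
Step 2: n = 12
Step 3: Q2 is the median. Since n is even, it is the average of the values at positions 6 and 7:
  Q2 = (44 + 47) / 2 = 45.5
Step 4: Q2 = 45.5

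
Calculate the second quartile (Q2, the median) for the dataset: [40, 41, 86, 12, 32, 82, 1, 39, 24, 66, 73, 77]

40.5

Step 1: Sort the data: [1, 12, 24, 32, 39, 40, 41, 66, 73, 77, 82, 86]
Step 2: n = 12
Step 3: Q2 is the median. Since n is even, it is the average of the values at positions 6 and 7:
  Q2 = (40 + 41) / 2 = 40.5
Step 4: Q2 = 40.5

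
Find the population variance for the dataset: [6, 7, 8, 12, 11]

5.36

Step 1: Compute the mean: (6 + 7 + 8 + 12 + 11) / 5 = 8.8
Step 2: Compute squared deviations from the mean:
  (6 - 8.8)^2 = 7.84
  (7 - 8.8)^2 = 3.24
  (8 - 8.8)^2 = 0.64
  (12 - 8.8)^2 = 10.24
  (11 - 8.8)^2 = 4.84
Step 3: Sum of squared deviations = 26.8
Step 4: Population variance = 26.8 / 5 = 5.36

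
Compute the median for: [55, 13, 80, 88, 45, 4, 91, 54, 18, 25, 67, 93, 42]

54

Step 1: Sort the data in ascending order: [4, 13, 18, 25, 42, 45, 54, 55, 67, 80, 88, 91, 93]
Step 2: The number of values is n = 13.
Step 3: Since n is odd, the median is the middle value at position 7: 54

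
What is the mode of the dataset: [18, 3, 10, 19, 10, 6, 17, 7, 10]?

10

Step 1: Count the frequency of each value:
  3: appears 1 time(s)
  6: appears 1 time(s)
  7: appears 1 time(s)
  10: appears 3 time(s)
  17: appears 1 time(s)
  18: appears 1 time(s)
  19: appears 1 time(s)
Step 2: The value 10 appears most frequently (3 times).
Step 3: Mode = 10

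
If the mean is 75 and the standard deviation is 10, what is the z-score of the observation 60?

-1.5

Step 1: Recall the z-score formula: z = (x - mu) / sigma
Step 2: Substitute values: z = (60 - 75) / 10
Step 3: z = -15 / 10 = -1.5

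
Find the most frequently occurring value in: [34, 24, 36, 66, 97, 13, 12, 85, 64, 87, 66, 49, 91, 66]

66

Step 1: Count the frequency of each value:
  12: appears 1 time(s)
  13: appears 1 time(s)
  24: appears 1 time(s)
  34: appears 1 time(s)
  36: appears 1 time(s)
  49: appears 1 time(s)
  64: appears 1 time(s)
  66: appears 3 time(s)
  85: appears 1 time(s)
  87: appears 1 time(s)
  91: appears 1 time(s)
  97: appears 1 time(s)
Step 2: The value 66 appears most frequently (3 times).
Step 3: Mode = 66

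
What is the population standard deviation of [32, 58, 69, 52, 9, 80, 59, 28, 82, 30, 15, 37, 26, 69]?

23.0616

Step 1: Compute the mean: 46.1429
Step 2: Sum of squared deviations from the mean: 7445.7143
Step 3: Population variance = 7445.7143 / 14 = 531.8367
Step 4: Standard deviation = sqrt(531.8367) = 23.0616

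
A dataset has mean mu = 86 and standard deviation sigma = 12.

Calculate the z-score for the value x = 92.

0.5

Step 1: Recall the z-score formula: z = (x - mu) / sigma
Step 2: Substitute values: z = (92 - 86) / 12
Step 3: z = 6 / 12 = 0.5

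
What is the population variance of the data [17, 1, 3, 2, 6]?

34.16

Step 1: Compute the mean: (17 + 1 + 3 + 2 + 6) / 5 = 5.8
Step 2: Compute squared deviations from the mean:
  (17 - 5.8)^2 = 125.44
  (1 - 5.8)^2 = 23.04
  (3 - 5.8)^2 = 7.84
  (2 - 5.8)^2 = 14.44
  (6 - 5.8)^2 = 0.04
Step 3: Sum of squared deviations = 170.8
Step 4: Population variance = 170.8 / 5 = 34.16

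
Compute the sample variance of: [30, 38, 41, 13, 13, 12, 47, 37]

202.125

Step 1: Compute the mean: (30 + 38 + 41 + 13 + 13 + 12 + 47 + 37) / 8 = 28.875
Step 2: Compute squared deviations from the mean:
  (30 - 28.875)^2 = 1.2656
  (38 - 28.875)^2 = 83.2656
  (41 - 28.875)^2 = 147.0156
  (13 - 28.875)^2 = 252.0156
  (13 - 28.875)^2 = 252.0156
  (12 - 28.875)^2 = 284.7656
  (47 - 28.875)^2 = 328.5156
  (37 - 28.875)^2 = 66.0156
Step 3: Sum of squared deviations = 1414.875
Step 4: Sample variance = 1414.875 / 7 = 202.125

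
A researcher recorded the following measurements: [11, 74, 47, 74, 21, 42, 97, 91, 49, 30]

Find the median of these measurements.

48

Step 1: Sort the data in ascending order: [11, 21, 30, 42, 47, 49, 74, 74, 91, 97]
Step 2: The number of values is n = 10.
Step 3: Since n is even, the median is the average of positions 5 and 6:
  Median = (47 + 49) / 2 = 48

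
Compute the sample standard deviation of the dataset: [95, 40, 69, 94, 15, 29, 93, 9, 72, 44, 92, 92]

32.9435

Step 1: Compute the mean: 62
Step 2: Sum of squared deviations from the mean: 11938
Step 3: Sample variance = 11938 / 11 = 1085.2727
Step 4: Standard deviation = sqrt(1085.2727) = 32.9435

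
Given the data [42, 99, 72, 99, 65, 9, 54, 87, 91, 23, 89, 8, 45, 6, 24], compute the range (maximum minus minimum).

93

Step 1: Identify the maximum value: max = 99
Step 2: Identify the minimum value: min = 6
Step 3: Range = max - min = 99 - 6 = 93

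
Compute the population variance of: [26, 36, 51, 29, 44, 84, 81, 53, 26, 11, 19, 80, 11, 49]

581.551

Step 1: Compute the mean: (26 + 36 + 51 + 29 + 44 + 84 + 81 + 53 + 26 + 11 + 19 + 80 + 11 + 49) / 14 = 42.8571
Step 2: Compute squared deviations from the mean:
  (26 - 42.8571)^2 = 284.1633
  (36 - 42.8571)^2 = 47.0204
  (51 - 42.8571)^2 = 66.3061
  (29 - 42.8571)^2 = 192.0204
  (44 - 42.8571)^2 = 1.3061
  (84 - 42.8571)^2 = 1692.7347
  (81 - 42.8571)^2 = 1454.8776
  (53 - 42.8571)^2 = 102.8776
  (26 - 42.8571)^2 = 284.1633
  (11 - 42.8571)^2 = 1014.8776
  (19 - 42.8571)^2 = 569.1633
  (80 - 42.8571)^2 = 1379.5918
  (11 - 42.8571)^2 = 1014.8776
  (49 - 42.8571)^2 = 37.7347
Step 3: Sum of squared deviations = 8141.7143
Step 4: Population variance = 8141.7143 / 14 = 581.551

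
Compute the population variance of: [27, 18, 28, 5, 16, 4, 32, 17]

93.2344

Step 1: Compute the mean: (27 + 18 + 28 + 5 + 16 + 4 + 32 + 17) / 8 = 18.375
Step 2: Compute squared deviations from the mean:
  (27 - 18.375)^2 = 74.3906
  (18 - 18.375)^2 = 0.1406
  (28 - 18.375)^2 = 92.6406
  (5 - 18.375)^2 = 178.8906
  (16 - 18.375)^2 = 5.6406
  (4 - 18.375)^2 = 206.6406
  (32 - 18.375)^2 = 185.6406
  (17 - 18.375)^2 = 1.8906
Step 3: Sum of squared deviations = 745.875
Step 4: Population variance = 745.875 / 8 = 93.2344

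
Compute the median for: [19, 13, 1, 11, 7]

11

Step 1: Sort the data in ascending order: [1, 7, 11, 13, 19]
Step 2: The number of values is n = 5.
Step 3: Since n is odd, the median is the middle value at position 3: 11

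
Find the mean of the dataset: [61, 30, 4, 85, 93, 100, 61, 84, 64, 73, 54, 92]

66.75

Step 1: Sum all values: 61 + 30 + 4 + 85 + 93 + 100 + 61 + 84 + 64 + 73 + 54 + 92 = 801
Step 2: Count the number of values: n = 12
Step 3: Mean = sum / n = 801 / 12 = 66.75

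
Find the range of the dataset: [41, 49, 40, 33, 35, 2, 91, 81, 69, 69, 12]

89

Step 1: Identify the maximum value: max = 91
Step 2: Identify the minimum value: min = 2
Step 3: Range = max - min = 91 - 2 = 89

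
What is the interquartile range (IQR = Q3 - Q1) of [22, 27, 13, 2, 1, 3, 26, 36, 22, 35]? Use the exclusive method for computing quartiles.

26.25

Step 1: Sort the data: [1, 2, 3, 13, 22, 22, 26, 27, 35, 36]
Step 2: n = 10
Step 3: Using the exclusive quartile method:
  Q1 = 2.75
  Q2 (median) = 22
  Q3 = 29
  IQR = Q3 - Q1 = 29 - 2.75 = 26.25
Step 4: IQR = 26.25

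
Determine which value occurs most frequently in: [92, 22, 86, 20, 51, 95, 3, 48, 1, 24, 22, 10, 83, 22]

22

Step 1: Count the frequency of each value:
  1: appears 1 time(s)
  3: appears 1 time(s)
  10: appears 1 time(s)
  20: appears 1 time(s)
  22: appears 3 time(s)
  24: appears 1 time(s)
  48: appears 1 time(s)
  51: appears 1 time(s)
  83: appears 1 time(s)
  86: appears 1 time(s)
  92: appears 1 time(s)
  95: appears 1 time(s)
Step 2: The value 22 appears most frequently (3 times).
Step 3: Mode = 22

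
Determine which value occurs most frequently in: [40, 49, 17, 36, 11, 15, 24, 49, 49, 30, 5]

49

Step 1: Count the frequency of each value:
  5: appears 1 time(s)
  11: appears 1 time(s)
  15: appears 1 time(s)
  17: appears 1 time(s)
  24: appears 1 time(s)
  30: appears 1 time(s)
  36: appears 1 time(s)
  40: appears 1 time(s)
  49: appears 3 time(s)
Step 2: The value 49 appears most frequently (3 times).
Step 3: Mode = 49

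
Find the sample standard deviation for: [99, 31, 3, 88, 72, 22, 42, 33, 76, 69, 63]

30.0542

Step 1: Compute the mean: 54.3636
Step 2: Sum of squared deviations from the mean: 9032.5455
Step 3: Sample variance = 9032.5455 / 10 = 903.2545
Step 4: Standard deviation = sqrt(903.2545) = 30.0542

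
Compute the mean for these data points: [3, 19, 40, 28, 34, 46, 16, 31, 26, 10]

25.3

Step 1: Sum all values: 3 + 19 + 40 + 28 + 34 + 46 + 16 + 31 + 26 + 10 = 253
Step 2: Count the number of values: n = 10
Step 3: Mean = sum / n = 253 / 10 = 25.3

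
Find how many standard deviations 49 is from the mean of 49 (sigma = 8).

0

Step 1: Recall the z-score formula: z = (x - mu) / sigma
Step 2: Substitute values: z = (49 - 49) / 8
Step 3: z = 0 / 8 = 0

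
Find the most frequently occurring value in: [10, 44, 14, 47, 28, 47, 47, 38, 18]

47

Step 1: Count the frequency of each value:
  10: appears 1 time(s)
  14: appears 1 time(s)
  18: appears 1 time(s)
  28: appears 1 time(s)
  38: appears 1 time(s)
  44: appears 1 time(s)
  47: appears 3 time(s)
Step 2: The value 47 appears most frequently (3 times).
Step 3: Mode = 47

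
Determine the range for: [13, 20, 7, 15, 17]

13

Step 1: Identify the maximum value: max = 20
Step 2: Identify the minimum value: min = 7
Step 3: Range = max - min = 20 - 7 = 13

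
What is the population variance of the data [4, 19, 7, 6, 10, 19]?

36.4722

Step 1: Compute the mean: (4 + 19 + 7 + 6 + 10 + 19) / 6 = 10.8333
Step 2: Compute squared deviations from the mean:
  (4 - 10.8333)^2 = 46.6944
  (19 - 10.8333)^2 = 66.6944
  (7 - 10.8333)^2 = 14.6944
  (6 - 10.8333)^2 = 23.3611
  (10 - 10.8333)^2 = 0.6944
  (19 - 10.8333)^2 = 66.6944
Step 3: Sum of squared deviations = 218.8333
Step 4: Population variance = 218.8333 / 6 = 36.4722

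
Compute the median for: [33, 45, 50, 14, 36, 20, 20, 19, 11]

20

Step 1: Sort the data in ascending order: [11, 14, 19, 20, 20, 33, 36, 45, 50]
Step 2: The number of values is n = 9.
Step 3: Since n is odd, the median is the middle value at position 5: 20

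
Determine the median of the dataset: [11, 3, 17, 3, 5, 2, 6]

5

Step 1: Sort the data in ascending order: [2, 3, 3, 5, 6, 11, 17]
Step 2: The number of values is n = 7.
Step 3: Since n is odd, the median is the middle value at position 4: 5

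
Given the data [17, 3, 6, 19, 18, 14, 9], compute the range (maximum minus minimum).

16

Step 1: Identify the maximum value: max = 19
Step 2: Identify the minimum value: min = 3
Step 3: Range = max - min = 19 - 3 = 16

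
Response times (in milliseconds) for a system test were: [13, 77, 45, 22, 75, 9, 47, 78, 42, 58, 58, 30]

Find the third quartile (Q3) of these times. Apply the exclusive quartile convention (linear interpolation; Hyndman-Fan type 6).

70.75

Step 1: Sort the data: [9, 13, 22, 30, 42, 45, 47, 58, 58, 75, 77, 78]
Step 2: n = 12
Step 3: Using the exclusive quartile method:
  Q1 = 24
  Q2 (median) = 46
  Q3 = 70.75
  IQR = Q3 - Q1 = 70.75 - 24 = 46.75
Step 4: Q3 = 70.75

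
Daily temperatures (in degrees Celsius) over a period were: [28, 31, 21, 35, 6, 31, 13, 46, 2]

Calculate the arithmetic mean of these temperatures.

23.6667

Step 1: Sum all values: 28 + 31 + 21 + 35 + 6 + 31 + 13 + 46 + 2 = 213
Step 2: Count the number of values: n = 9
Step 3: Mean = sum / n = 213 / 9 = 23.6667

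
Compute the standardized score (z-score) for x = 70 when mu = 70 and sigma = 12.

0

Step 1: Recall the z-score formula: z = (x - mu) / sigma
Step 2: Substitute values: z = (70 - 70) / 12
Step 3: z = 0 / 12 = 0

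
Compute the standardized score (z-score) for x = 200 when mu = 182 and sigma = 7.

2.5714

Step 1: Recall the z-score formula: z = (x - mu) / sigma
Step 2: Substitute values: z = (200 - 182) / 7
Step 3: z = 18 / 7 = 2.5714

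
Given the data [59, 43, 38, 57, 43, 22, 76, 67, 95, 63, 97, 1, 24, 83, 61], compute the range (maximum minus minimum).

96

Step 1: Identify the maximum value: max = 97
Step 2: Identify the minimum value: min = 1
Step 3: Range = max - min = 97 - 1 = 96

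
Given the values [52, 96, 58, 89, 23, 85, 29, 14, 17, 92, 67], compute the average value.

56.5455

Step 1: Sum all values: 52 + 96 + 58 + 89 + 23 + 85 + 29 + 14 + 17 + 92 + 67 = 622
Step 2: Count the number of values: n = 11
Step 3: Mean = sum / n = 622 / 11 = 56.5455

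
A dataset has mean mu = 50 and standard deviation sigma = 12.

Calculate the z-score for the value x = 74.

2

Step 1: Recall the z-score formula: z = (x - mu) / sigma
Step 2: Substitute values: z = (74 - 50) / 12
Step 3: z = 24 / 12 = 2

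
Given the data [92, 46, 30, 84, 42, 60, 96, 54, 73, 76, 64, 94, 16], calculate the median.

64

Step 1: Sort the data in ascending order: [16, 30, 42, 46, 54, 60, 64, 73, 76, 84, 92, 94, 96]
Step 2: The number of values is n = 13.
Step 3: Since n is odd, the median is the middle value at position 7: 64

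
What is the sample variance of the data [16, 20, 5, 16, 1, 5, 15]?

53.1429

Step 1: Compute the mean: (16 + 20 + 5 + 16 + 1 + 5 + 15) / 7 = 11.1429
Step 2: Compute squared deviations from the mean:
  (16 - 11.1429)^2 = 23.5918
  (20 - 11.1429)^2 = 78.449
  (5 - 11.1429)^2 = 37.7347
  (16 - 11.1429)^2 = 23.5918
  (1 - 11.1429)^2 = 102.8776
  (5 - 11.1429)^2 = 37.7347
  (15 - 11.1429)^2 = 14.8776
Step 3: Sum of squared deviations = 318.8571
Step 4: Sample variance = 318.8571 / 6 = 53.1429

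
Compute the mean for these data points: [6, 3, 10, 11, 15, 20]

10.8333

Step 1: Sum all values: 6 + 3 + 10 + 11 + 15 + 20 = 65
Step 2: Count the number of values: n = 6
Step 3: Mean = sum / n = 65 / 6 = 10.8333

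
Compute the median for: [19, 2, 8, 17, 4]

8

Step 1: Sort the data in ascending order: [2, 4, 8, 17, 19]
Step 2: The number of values is n = 5.
Step 3: Since n is odd, the median is the middle value at position 3: 8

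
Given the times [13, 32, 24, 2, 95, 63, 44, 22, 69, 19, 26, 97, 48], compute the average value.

42.6154

Step 1: Sum all values: 13 + 32 + 24 + 2 + 95 + 63 + 44 + 22 + 69 + 19 + 26 + 97 + 48 = 554
Step 2: Count the number of values: n = 13
Step 3: Mean = sum / n = 554 / 13 = 42.6154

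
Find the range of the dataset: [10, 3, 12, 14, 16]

13

Step 1: Identify the maximum value: max = 16
Step 2: Identify the minimum value: min = 3
Step 3: Range = max - min = 16 - 3 = 13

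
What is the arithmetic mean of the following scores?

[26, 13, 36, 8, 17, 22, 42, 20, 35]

24.3333

Step 1: Sum all values: 26 + 13 + 36 + 8 + 17 + 22 + 42 + 20 + 35 = 219
Step 2: Count the number of values: n = 9
Step 3: Mean = sum / n = 219 / 9 = 24.3333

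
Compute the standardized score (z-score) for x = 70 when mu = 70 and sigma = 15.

0

Step 1: Recall the z-score formula: z = (x - mu) / sigma
Step 2: Substitute values: z = (70 - 70) / 15
Step 3: z = 0 / 15 = 0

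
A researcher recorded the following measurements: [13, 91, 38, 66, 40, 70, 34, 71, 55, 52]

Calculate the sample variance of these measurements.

509.5556

Step 1: Compute the mean: (13 + 91 + 38 + 66 + 40 + 70 + 34 + 71 + 55 + 52) / 10 = 53
Step 2: Compute squared deviations from the mean:
  (13 - 53)^2 = 1600
  (91 - 53)^2 = 1444
  (38 - 53)^2 = 225
  (66 - 53)^2 = 169
  (40 - 53)^2 = 169
  (70 - 53)^2 = 289
  (34 - 53)^2 = 361
  (71 - 53)^2 = 324
  (55 - 53)^2 = 4
  (52 - 53)^2 = 1
Step 3: Sum of squared deviations = 4586
Step 4: Sample variance = 4586 / 9 = 509.5556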